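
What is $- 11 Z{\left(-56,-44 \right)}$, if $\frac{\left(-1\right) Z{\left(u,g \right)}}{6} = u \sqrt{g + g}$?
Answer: $- 7392 i \sqrt{22} \approx - 34672.0 i$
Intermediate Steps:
$Z{\left(u,g \right)} = - 6 u \sqrt{2} \sqrt{g}$ ($Z{\left(u,g \right)} = - 6 u \sqrt{g + g} = - 6 u \sqrt{2 g} = - 6 u \sqrt{2} \sqrt{g}$)
$- 11 Z{\left(-56,-44 \right)} = - 11 \left(\left(-6\right) \left(-56\right) \sqrt{2} \sqrt{-44}\right) = - 11 \left(\left(-6\right) \left(-56\right) \sqrt{2} \cdot 2 i \sqrt{11}\right) = - 11 \cdot 672 i \sqrt{22} = - 7392 i \sqrt{22}$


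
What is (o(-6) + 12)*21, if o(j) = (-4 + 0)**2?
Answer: 588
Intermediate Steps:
o(j) = 16 (o(j) = (-4)**2 = 16)
(o(-6) + 12)*21 = (16 + 12)*21 = 28*21 = 588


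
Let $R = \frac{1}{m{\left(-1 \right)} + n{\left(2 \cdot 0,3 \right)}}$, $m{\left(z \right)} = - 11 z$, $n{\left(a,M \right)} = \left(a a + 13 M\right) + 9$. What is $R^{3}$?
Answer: $\frac{1}{205379} \approx 4.869 \cdot 10^{-6}$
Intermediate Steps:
$n{\left(a,M \right)} = 9 + a^{2} + 13 M$ ($n{\left(a,M \right)} = \left(a^{2} + 13 M\right) + 9 = 9 + a^{2} + 13 M$)
$R = \frac{1}{59}$ ($R = \frac{1}{\left(-11\right) \left(-1\right) + \left(9 + \left(2 \cdot 0\right)^{2} + 13 \cdot 3\right)} = \frac{1}{11 + \left(9 + 0^{2} + 39\right)} = \frac{1}{11 + \left(9 + 0 + 39\right)} = \frac{1}{11 + 48} = \frac{1}{59} \approx 0.016949$)
$R^{3} = \left(\frac{1}{59}\right)^{3} = \frac{1}{205379}$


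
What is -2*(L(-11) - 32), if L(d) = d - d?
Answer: 64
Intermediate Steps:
L(d) = 0
-2*(L(-11) - 32) = -2*(0 - 32) = -2*(-32) = 64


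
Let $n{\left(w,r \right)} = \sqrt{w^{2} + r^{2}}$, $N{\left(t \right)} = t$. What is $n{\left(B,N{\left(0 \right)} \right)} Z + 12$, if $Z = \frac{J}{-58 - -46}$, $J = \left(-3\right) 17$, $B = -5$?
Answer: $\frac{133}{4} \approx 33.25$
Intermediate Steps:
$J = -51$
$n{\left(w,r \right)} = \sqrt{r^{2} + w^{2}}$
$Z = \frac{17}{4}$ ($Z = - \frac{51}{-58 - -46} = - \frac{51}{-58 + 46} = - \frac{51}{-12} = \left(-51\right) \left(- \frac{1}{12}\right) = \frac{17}{4} \approx 4.25$)
$n{\left(B,N{\left(0 \right)} \right)} Z + 12 = \sqrt{0^{2} + \left(-5\right)^{2}} \cdot \frac{17}{4} + 12 = \sqrt{0 + 25} \cdot \frac{17}{4} + 12 = \sqrt{25} \cdot \frac{17}{4} + 12 = 5 \cdot \frac{17}{4} + 12 = \frac{85}{4} + 12 = \frac{133}{4}$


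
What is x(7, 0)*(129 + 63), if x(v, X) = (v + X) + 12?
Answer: 3648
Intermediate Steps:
x(v, X) = 12 + X + v (x(v, X) = (X + v) + 12 = 12 + X + v)
x(7, 0)*(129 + 63) = (12 + 0 + 7)*(129 + 63) = 19*192 = 3648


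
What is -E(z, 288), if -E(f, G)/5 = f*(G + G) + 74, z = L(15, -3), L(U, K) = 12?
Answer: 34930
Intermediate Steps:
z = 12
E(f, G) = -370 - 10*G*f (E(f, G) = -5*(f*(G + G) + 74) = -5*(f*(2*G) + 74) = -5*(2*G*f + 74) = -5*(74 + 2*G*f) = -370 - 10*G*f)
-E(z, 288) = -(-370 - 10*288*12) = -(-370 - 34560) = -1*(-34930) = 34930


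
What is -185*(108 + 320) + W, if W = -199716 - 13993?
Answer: -292889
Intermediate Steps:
W = -213709
-185*(108 + 320) + W = -185*(108 + 320) - 213709 = -185*428 - 213709 = -79180 - 213709 = -292889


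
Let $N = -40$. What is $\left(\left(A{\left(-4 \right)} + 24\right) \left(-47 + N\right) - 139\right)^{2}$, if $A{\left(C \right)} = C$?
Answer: $3530641$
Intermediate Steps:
$\left(\left(A{\left(-4 \right)} + 24\right) \left(-47 + N\right) - 139\right)^{2} = \left(\left(-4 + 24\right) \left(-47 - 40\right) - 139\right)^{2} = \left(20 \left(-87\right) - 139\right)^{2} = \left(-1740 - 139\right)^{2} = \left(-1879\right)^{2} = 3530641$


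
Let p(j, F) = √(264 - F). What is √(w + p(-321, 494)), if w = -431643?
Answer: √(-431643 + I*√230) ≈ 0.01 + 657.0*I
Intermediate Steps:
√(w + p(-321, 494)) = √(-431643 + √(264 - 1*494)) = √(-431643 + √(264 - 494)) = √(-431643 + √(-230)) = √(-431643 + I*√230)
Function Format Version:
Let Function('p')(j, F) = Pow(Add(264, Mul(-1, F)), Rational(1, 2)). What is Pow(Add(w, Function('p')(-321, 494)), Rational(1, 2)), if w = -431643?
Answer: Pow(Add(-431643, Mul(I, Pow(230, Rational(1, 2)))), Rational(1, 2)) ≈ Add(0.01, Mul(657.00, I))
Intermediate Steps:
Pow(Add(w, Function('p')(-321, 494)), Rational(1, 2)) = Pow(Add(-431643, Pow(Add(264, Mul(-1, 494)), Rational(1, 2))), Rational(1, 2)) = Pow(Add(-431643, Pow(Add(264, -494), Rational(1, 2))), Rational(1, 2)) = Pow(Add(-431643, Pow(-230, Rational(1, 2))), Rational(1, 2)) = Pow(Add(-431643, Mul(I, Pow(230, Rational(1, 2)))), Rational(1, 2))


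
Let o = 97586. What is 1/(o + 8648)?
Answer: 1/106234 ≈ 9.4132e-6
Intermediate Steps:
1/(o + 8648) = 1/(97586 + 8648) = 1/106234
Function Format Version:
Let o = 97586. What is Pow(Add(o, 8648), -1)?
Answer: Rational(1, 106234) ≈ 9.4132e-6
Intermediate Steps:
Pow(Add(o, 8648), -1) = Pow(Add(97586, 8648), -1) = Pow(106234, -1) = Rational(1, 106234)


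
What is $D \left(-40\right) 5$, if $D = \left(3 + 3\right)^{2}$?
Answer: $-7200$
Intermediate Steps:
$D = 36$ ($D = 6^{2} = 36$)
$D \left(-40\right) 5 = 36 \left(-40\right) 5 = \left(-1440\right) 5 = -7200$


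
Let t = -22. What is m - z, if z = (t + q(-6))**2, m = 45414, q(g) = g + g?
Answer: 44258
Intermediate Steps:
q(g) = 2*g
z = 1156 (z = (-22 + 2*(-6))**2 = (-22 - 12)**2 = (-34)**2 = 1156)
m - z = 45414 - 1*1156 = 45414 - 1156 = 44258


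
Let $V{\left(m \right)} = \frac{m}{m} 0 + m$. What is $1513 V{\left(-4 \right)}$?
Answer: $-6052$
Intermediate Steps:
$V{\left(m \right)} = m$ ($V{\left(m \right)} = 1 \cdot 0 + m = 0 + m = m$)
$1513 V{\left(-4 \right)} = 1513 \left(-4\right) = -6052$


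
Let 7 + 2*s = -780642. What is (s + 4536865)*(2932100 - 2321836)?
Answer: 2530484391692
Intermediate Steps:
s = -780649/2 (s = -7/2 + (½)*(-780642) = -7/2 - 390321 = -780649/2 ≈ -3.9032e+5)
(s + 4536865)*(2932100 - 2321836) = (-780649/2 + 4536865)*(2932100 - 2321836) = (8293081/2)*610264 = 2530484391692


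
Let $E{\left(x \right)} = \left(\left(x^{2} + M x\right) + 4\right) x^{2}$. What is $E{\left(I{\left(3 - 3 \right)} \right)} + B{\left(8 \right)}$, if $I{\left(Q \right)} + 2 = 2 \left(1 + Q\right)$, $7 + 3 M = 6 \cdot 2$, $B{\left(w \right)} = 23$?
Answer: $23$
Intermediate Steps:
$M = \frac{5}{3}$ ($M = - \frac{7}{3} + \frac{6 \cdot 2}{3} = - \frac{7}{3} + \frac{1}{3} \cdot 12 = - \frac{7}{3} + 4 = \frac{5}{3} \approx 1.6667$)
$I{\left(Q \right)} = 2 Q$ ($I{\left(Q \right)} = -2 + 2 \left(1 + Q\right) = -2 + \left(2 + 2 Q\right) = 2 Q$)
$E{\left(x \right)} = x^{2} \left(4 + x^{2} + \frac{5 x}{3}\right)$ ($E{\left(x \right)} = \left(\left(x^{2} + \frac{5 x}{3}\right) + 4\right) x^{2} = \left(4 + x^{2} + \frac{5 x}{3}\right) x^{2} = x^{2} \left(4 + x^{2} + \frac{5 x}{3}\right)$)
$E{\left(I{\left(3 - 3 \right)} \right)} + B{\left(8 \right)} = \left(2 \left(3 - 3\right)\right)^{2} \left(4 + \left(2 \left(3 - 3\right)\right)^{2} + \frac{5 \cdot 2 \left(3 - 3\right)}{3}\right) + 23 = \left(2 \cdot 0\right)^{2} \left(4 + \left(2 \cdot 0\right)^{2} + \frac{5 \cdot 2 \cdot 0}{3}\right) + 23 = 0^{2} \left(4 + 0^{2} + \frac{5}{3} \cdot 0\right) + 23 = 0 \left(4 + 0 + 0\right) + 23 = 0 \cdot 4 + 23 = 0 + 23 = 23$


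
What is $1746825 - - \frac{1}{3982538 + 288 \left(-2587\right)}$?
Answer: $\frac{5655314494651}{3237482} \approx 1.7468 \cdot 10^{6}$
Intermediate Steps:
$1746825 - - \frac{1}{3982538 + 288 \left(-2587\right)} = 1746825 - - \frac{1}{3982538 - 745056} = 1746825 - - \frac{1}{3237482} = 1746825 + \frac{1}{3237482} = \frac{5655314494651}{3237482}$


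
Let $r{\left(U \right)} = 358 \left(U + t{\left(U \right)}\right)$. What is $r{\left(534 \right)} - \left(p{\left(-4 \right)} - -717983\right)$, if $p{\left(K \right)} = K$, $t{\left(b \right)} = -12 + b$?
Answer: $-339931$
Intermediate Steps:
$r{\left(U \right)} = -4296 + 716 U$ ($r{\left(U \right)} = 358 \left(U + \left(-12 + U\right)\right) = 358 \left(-12 + 2 U\right) = -4296 + 716 U$)
$r{\left(534 \right)} - \left(p{\left(-4 \right)} - -717983\right) = \left(-4296 + 716 \cdot 534\right) - \left(-4 - -717983\right) = \left(-4296 + 382344\right) - \left(-4 + 717983\right) = 378048 - 717979 = -339931$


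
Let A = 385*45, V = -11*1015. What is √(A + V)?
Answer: 4*√385 ≈ 78.486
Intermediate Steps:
V = -11165
A = 17325
√(A + V) = √(17325 - 11165) = √6160 = 4*√385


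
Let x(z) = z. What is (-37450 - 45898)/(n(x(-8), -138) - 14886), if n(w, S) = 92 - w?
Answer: 41674/7393 ≈ 5.6370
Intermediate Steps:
(-37450 - 45898)/(n(x(-8), -138) - 14886) = (-37450 - 45898)/((92 - 1*(-8)) - 14886) = -83348/((92 + 8) - 14886) = -83348/(100 - 14886) = -83348/(-14786) = -83348*(-1/14786) = 41674/7393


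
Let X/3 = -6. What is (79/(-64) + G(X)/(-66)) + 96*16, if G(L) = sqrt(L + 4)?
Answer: 98225/64 - I*sqrt(14)/66 ≈ 1534.8 - 0.056692*I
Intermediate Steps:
X = -18 (X = 3*(-6) = -18)
G(L) = sqrt(4 + L)
(79/(-64) + G(X)/(-66)) + 96*16 = (79/(-64) + sqrt(4 - 18)/(-66)) + 96*16 = (79*(-1/64) + sqrt(-14)*(-1/66)) + 1536 = (-79/64 + (I*sqrt(14))*(-1/66)) + 1536 = (-79/64 - I*sqrt(14)/66) + 1536 = 98225/64 - I*sqrt(14)/66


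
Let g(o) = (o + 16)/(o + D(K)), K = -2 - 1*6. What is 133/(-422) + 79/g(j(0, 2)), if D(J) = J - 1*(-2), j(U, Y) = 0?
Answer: -50539/1688 ≈ -29.940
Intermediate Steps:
K = -8 (K = -2 - 6 = -8)
D(J) = 2 + J (D(J) = J + 2 = 2 + J)
g(o) = (16 + o)/(-6 + o) (g(o) = (o + 16)/(o + (2 - 8)) = (16 + o)/(o - 6) = (16 + o)/(-6 + o))
133/(-422) + 79/g(j(0, 2)) = 133/(-422) + 79/(((16 + 0)/(-6 + 0))) = 133*(-1/422) + 79/((16/(-6))) = -133/422 + 79/((-1/6*16)) = -133/422 + 79/(-8/3) = -133/422 + 79*(-3/8) = -133/422 - 237/8 = -50539/1688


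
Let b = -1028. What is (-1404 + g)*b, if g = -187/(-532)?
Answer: 191912437/133 ≈ 1.4430e+6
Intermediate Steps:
g = 187/532 (g = -187*(-1/532) = 187/532 ≈ 0.35150)
(-1404 + g)*b = (-1404 + 187/532)*(-1028) = -746741/532*(-1028) = 191912437/133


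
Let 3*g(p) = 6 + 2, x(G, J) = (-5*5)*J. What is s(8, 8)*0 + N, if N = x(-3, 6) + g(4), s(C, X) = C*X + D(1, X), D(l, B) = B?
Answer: -442/3 ≈ -147.33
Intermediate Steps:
x(G, J) = -25*J
g(p) = 8/3 (g(p) = (6 + 2)/3 = (⅓)*8 = 8/3)
s(C, X) = X + C*X (s(C, X) = C*X + X = X + C*X)
N = -442/3 (N = -25*6 + 8/3 = -150 + 8/3 = -442/3 ≈ -147.33)
s(8, 8)*0 + N = (8*(1 + 8))*0 - 442/3 = (8*9)*0 - 442/3 = 72*0 - 442/3 = 0 - 442/3 = -442/3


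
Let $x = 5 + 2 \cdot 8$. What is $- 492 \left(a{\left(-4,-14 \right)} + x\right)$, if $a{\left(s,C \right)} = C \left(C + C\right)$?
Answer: $-203196$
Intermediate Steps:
$x = 21$ ($x = 5 + 16 = 21$)
$a{\left(s,C \right)} = 2 C^{2}$ ($a{\left(s,C \right)} = C 2 C = 2 C^{2}$)
$- 492 \left(a{\left(-4,-14 \right)} + x\right) = - 492 \left(2 \left(-14\right)^{2} + 21\right) = - 492 \left(2 \cdot 196 + 21\right) = - 492 \left(392 + 21\right) = \left(-492\right) 413 = -203196$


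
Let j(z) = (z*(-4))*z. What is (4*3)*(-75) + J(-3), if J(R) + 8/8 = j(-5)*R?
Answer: -601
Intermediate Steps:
j(z) = -4*z**2 (j(z) = (-4*z)*z = -4*z**2)
J(R) = -1 - 100*R (J(R) = -1 + (-4*(-5)**2)*R = -1 + (-4*25)*R = -1 - 100*R)
(4*3)*(-75) + J(-3) = (4*3)*(-75) + (-1 - 100*(-3)) = 12*(-75) + (-1 + 300) = -900 + 299 = -601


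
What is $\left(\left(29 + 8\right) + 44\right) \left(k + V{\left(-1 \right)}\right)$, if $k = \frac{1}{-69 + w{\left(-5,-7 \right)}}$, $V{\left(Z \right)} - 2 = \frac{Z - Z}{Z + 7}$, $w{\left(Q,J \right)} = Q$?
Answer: $\frac{11907}{74} \approx 160.91$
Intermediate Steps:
$V{\left(Z \right)} = 2$ ($V{\left(Z \right)} = 2 + \frac{Z - Z}{Z + 7} = 2 + \frac{0}{7 + Z} = 2 + 0 = 2$)
$k = - \frac{1}{74}$ ($k = \frac{1}{-69 - 5} = \frac{1}{-74} = - \frac{1}{74} \approx -0.013514$)
$\left(\left(29 + 8\right) + 44\right) \left(k + V{\left(-1 \right)}\right) = \left(\left(29 + 8\right) + 44\right) \left(- \frac{1}{74} + 2\right) = \left(37 + 44\right) \frac{147}{74} = 81 \cdot \frac{147}{74} = \frac{11907}{74}$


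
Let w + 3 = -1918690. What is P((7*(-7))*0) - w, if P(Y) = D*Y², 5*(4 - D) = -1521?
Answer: 1918693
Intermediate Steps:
D = 1541/5 (D = 4 - ⅕*(-1521) = 4 + 1521/5 = 1541/5 ≈ 308.20)
w = -1918693 (w = -3 - 1918690 = -1918693)
P(Y) = 1541*Y²/5
P((7*(-7))*0) - w = 1541*((7*(-7))*0)²/5 - 1*(-1918693) = 1541*(-49*0)²/5 + 1918693 = (1541/5)*0² + 1918693 = (1541/5)*0 + 1918693 = 0 + 1918693 = 1918693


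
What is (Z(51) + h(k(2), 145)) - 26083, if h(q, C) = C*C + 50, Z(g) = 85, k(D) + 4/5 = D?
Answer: -4923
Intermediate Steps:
k(D) = -4/5 + D
h(q, C) = 50 + C**2 (h(q, C) = C**2 + 50 = 50 + C**2)
(Z(51) + h(k(2), 145)) - 26083 = (85 + (50 + 145**2)) - 26083 = (85 + (50 + 21025)) - 26083 = (85 + 21075) - 26083 = 21160 - 26083 = -4923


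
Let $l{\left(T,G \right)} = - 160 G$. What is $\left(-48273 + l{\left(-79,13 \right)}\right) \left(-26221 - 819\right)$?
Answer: $1361545120$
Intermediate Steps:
$\left(-48273 + l{\left(-79,13 \right)}\right) \left(-26221 - 819\right) = \left(-48273 - 2080\right) \left(-26221 - 819\right) = \left(-48273 - 2080\right) \left(-27040\right) = \left(-50353\right) \left(-27040\right) = 1361545120$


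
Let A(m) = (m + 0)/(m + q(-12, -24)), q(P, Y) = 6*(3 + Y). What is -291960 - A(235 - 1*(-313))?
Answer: -61603834/211 ≈ -2.9196e+5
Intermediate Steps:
q(P, Y) = 18 + 6*Y
A(m) = m/(-126 + m) (A(m) = (m + 0)/(m + (18 + 6*(-24))) = m/(m + (18 - 144)) = m/(m - 126) = m/(-126 + m))
-291960 - A(235 - 1*(-313)) = -291960 - (235 - 1*(-313))/(-126 + (235 - 1*(-313))) = -291960 - (235 + 313)/(-126 + (235 + 313)) = -291960 - 548/(-126 + 548) = -291960 - 548/422 = -291960 - 1*274/211 = -291960 - 274/211 = -61603834/211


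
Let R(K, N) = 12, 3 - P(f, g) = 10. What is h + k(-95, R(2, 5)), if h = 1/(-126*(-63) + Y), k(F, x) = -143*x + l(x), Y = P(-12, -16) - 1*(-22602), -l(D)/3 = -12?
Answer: -51295439/30533 ≈ -1680.0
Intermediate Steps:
P(f, g) = -7 (P(f, g) = 3 - 1*10 = 3 - 10 = -7)
l(D) = 36 (l(D) = -3*(-12) = 36)
Y = 22595 (Y = -7 - 1*(-22602) = -7 + 22602 = 22595)
k(F, x) = 36 - 143*x (k(F, x) = -143*x + 36 = 36 - 143*x)
h = 1/30533 (h = 1/(-126*(-63) + 22595) = 1/(7938 + 22595) = 1/30533 ≈ 3.2751e-5)
h + k(-95, R(2, 5)) = 1/30533 + (36 - 143*12) = 1/30533 + (36 - 1716) = 1/30533 - 1680 = -51295439/30533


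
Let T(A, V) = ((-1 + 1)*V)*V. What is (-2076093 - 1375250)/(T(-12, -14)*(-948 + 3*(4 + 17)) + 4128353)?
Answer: -3451343/4128353 ≈ -0.83601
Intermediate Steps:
T(A, V) = 0 (T(A, V) = (0*V)*V = 0*V = 0)
(-2076093 - 1375250)/(T(-12, -14)*(-948 + 3*(4 + 17)) + 4128353) = (-2076093 - 1375250)/(0*(-948 + 3*(4 + 17)) + 4128353) = -3451343/(0*(-948 + 3*21) + 4128353) = -3451343/(0*(-948 + 63) + 4128353) = -3451343/(0*(-885) + 4128353) = -3451343/(0 + 4128353) = -3451343/4128353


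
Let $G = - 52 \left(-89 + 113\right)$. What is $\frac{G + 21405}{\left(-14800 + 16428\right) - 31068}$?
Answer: $- \frac{20157}{29440} \approx -0.68468$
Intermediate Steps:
$G = -1248$ ($G = \left(-52\right) 24 = -1248$)
$\frac{G + 21405}{\left(-14800 + 16428\right) - 31068} = \frac{-1248 + 21405}{\left(-14800 + 16428\right) - 31068} = \frac{20157}{1628 - 31068} = \frac{20157}{-29440} = 20157 \left(- \frac{1}{29440}\right) = - \frac{20157}{29440}$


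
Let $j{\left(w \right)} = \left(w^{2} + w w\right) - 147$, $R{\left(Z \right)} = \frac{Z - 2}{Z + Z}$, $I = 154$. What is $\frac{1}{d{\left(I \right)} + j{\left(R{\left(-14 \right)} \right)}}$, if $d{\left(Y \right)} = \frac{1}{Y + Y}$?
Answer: $- \frac{2156}{315517} \approx -0.0068332$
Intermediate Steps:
$R{\left(Z \right)} = \frac{-2 + Z}{2 Z}$
$d{\left(Y \right)} = \frac{1}{2 Y}$
$j{\left(w \right)} = -147 + 2 w^{2}$ ($j{\left(w \right)} = \left(w^{2} + w^{2}\right) - 147 = 2 w^{2} - 147 = -147 + 2 w^{2}$)
$\frac{1}{d{\left(I \right)} + j{\left(R{\left(-14 \right)} \right)}} = \frac{1}{\frac{1}{2 \cdot 154} - \left(147 - 2 \left(\frac{-2 - 14}{2 \left(-14\right)}\right)^{2}\right)} = \frac{1}{\frac{1}{2} \cdot \frac{1}{154} - \left(147 - 2 \left(\frac{1}{2} \left(- \frac{1}{14}\right) \left(-16\right)\right)^{2}\right)} = \frac{1}{\frac{1}{308} - \left(147 - 2 \left(\frac{4}{7}\right)^{2}\right)} = \frac{1}{\frac{1}{308} + \left(-147 + 2 \cdot \frac{16}{49}\right)} = \frac{1}{\frac{1}{308} + \left(-147 + \frac{32}{49}\right)} = \frac{1}{\frac{1}{308} - \frac{7171}{49}} = \frac{1}{- \frac{315517}{2156}} = - \frac{2156}{315517}$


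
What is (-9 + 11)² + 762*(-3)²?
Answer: 6862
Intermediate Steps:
(-9 + 11)² + 762*(-3)² = 2² + 762*9 = 4 + 6858 = 6862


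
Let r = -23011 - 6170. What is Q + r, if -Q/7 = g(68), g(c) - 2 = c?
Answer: -29671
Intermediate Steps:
r = -29181
g(c) = 2 + c
Q = -490 (Q = -7*(2 + 68) = -7*70 = -490)
Q + r = -490 - 29181 = -29671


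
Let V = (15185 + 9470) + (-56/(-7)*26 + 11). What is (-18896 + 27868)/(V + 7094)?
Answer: 2243/7992 ≈ 0.28066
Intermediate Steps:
V = 24874 (V = 24655 + (-56*(-⅐)*26 + 11) = 24655 + (8*26 + 11) = 24655 + (208 + 11) = 24655 + 219 = 24874)
(-18896 + 27868)/(V + 7094) = (-18896 + 27868)/(24874 + 7094) = 8972/31968 = 8972*(1/31968) = 2243/7992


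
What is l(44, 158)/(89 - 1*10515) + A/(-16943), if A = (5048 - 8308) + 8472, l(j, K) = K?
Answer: -28508653/88323859 ≈ -0.32277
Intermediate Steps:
A = 5212 (A = -3260 + 8472 = 5212)
l(44, 158)/(89 - 1*10515) + A/(-16943) = 158/(89 - 1*10515) + 5212/(-16943) = 158/(89 - 10515) + 5212*(-1/16943) = 158/(-10426) - 5212/16943 = 158*(-1/10426) - 5212/16943 = -79/5213 - 5212/16943 = -28508653/88323859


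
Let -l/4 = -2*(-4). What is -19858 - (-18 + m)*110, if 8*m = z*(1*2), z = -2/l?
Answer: -572151/32 ≈ -17880.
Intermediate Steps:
l = -32 (l = -(-8)*(-4) = -4*8 = -32)
z = 1/16 (z = -2/(-32) = -2*(-1/32) = 1/16 ≈ 0.062500)
m = 1/64 (m = ((1*2)/16)/8 = ((1/16)*2)/8 = (⅛)*(⅛) = 1/64 ≈ 0.015625)
-19858 - (-18 + m)*110 = -19858 - (-18 + 1/64)*110 = -19858 - (-1151)*110/64 = -19858 - 1*(-63305/32) = -19858 + 63305/32 = -572151/32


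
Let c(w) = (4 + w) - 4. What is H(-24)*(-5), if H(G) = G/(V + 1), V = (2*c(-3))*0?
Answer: 120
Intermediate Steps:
c(w) = w
V = 0 (V = (2*(-3))*0 = -6*0 = 0)
H(G) = G (H(G) = G/(0 + 1) = G/1 = G*1 = G)
H(-24)*(-5) = -24*(-5) = 120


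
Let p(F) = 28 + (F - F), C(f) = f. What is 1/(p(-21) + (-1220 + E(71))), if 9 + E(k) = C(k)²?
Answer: 1/3840 ≈ 0.00026042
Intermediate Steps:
p(F) = 28 (p(F) = 28 + 0 = 28)
E(k) = -9 + k²
1/(p(-21) + (-1220 + E(71))) = 1/(28 + (-1220 + (-9 + 71²))) = 1/(28 + (-1220 + (-9 + 5041))) = 1/(28 + (-1220 + 5032)) = 1/(28 + 3812) = 1/3840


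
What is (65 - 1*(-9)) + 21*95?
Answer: 2069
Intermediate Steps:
(65 - 1*(-9)) + 21*95 = (65 + 9) + 1995 = 74 + 1995 = 2069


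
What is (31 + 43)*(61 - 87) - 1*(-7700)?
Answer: 5776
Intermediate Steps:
(31 + 43)*(61 - 87) - 1*(-7700) = 74*(-26) + 7700 = -1924 + 7700 = 5776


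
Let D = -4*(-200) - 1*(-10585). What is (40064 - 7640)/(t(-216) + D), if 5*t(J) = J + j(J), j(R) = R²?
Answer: 10808/6891 ≈ 1.5684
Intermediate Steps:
D = 11385 (D = 800 + 10585 = 11385)
t(J) = J/5 + J²/5 (t(J) = (J + J²)/5 = J/5 + J²/5)
(40064 - 7640)/(t(-216) + D) = (40064 - 7640)/((⅕)*(-216)*(1 - 216) + 11385) = 32424/((⅕)*(-216)*(-215) + 11385) = 32424/(9288 + 11385) = 32424/20673 = 32424*(1/20673) = 10808/6891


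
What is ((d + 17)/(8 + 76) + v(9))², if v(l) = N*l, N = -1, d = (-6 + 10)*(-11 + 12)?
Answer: 1225/16 ≈ 76.563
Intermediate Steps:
d = 4 (d = 4*1 = 4)
v(l) = -l
((d + 17)/(8 + 76) + v(9))² = ((4 + 17)/(8 + 76) - 1*9)² = (21/84 - 9)² = (21*(1/84) - 9)² = (¼ - 9)² = (-35/4)² = 1225/16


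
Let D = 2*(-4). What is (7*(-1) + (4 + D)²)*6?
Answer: 54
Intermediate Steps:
D = -8
(7*(-1) + (4 + D)²)*6 = (7*(-1) + (4 - 8)²)*6 = (-7 + (-4)²)*6 = (-7 + 16)*6 = 9*6 = 54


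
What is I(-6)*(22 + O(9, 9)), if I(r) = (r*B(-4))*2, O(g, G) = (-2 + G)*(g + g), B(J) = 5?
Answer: -8880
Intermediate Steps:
O(g, G) = 2*g*(-2 + G) (O(g, G) = (-2 + G)*(2*g) = 2*g*(-2 + G))
I(r) = 10*r (I(r) = (r*5)*2 = (5*r)*2 = 10*r)
I(-6)*(22 + O(9, 9)) = (10*(-6))*(22 + 2*9*(-2 + 9)) = -60*(22 + 2*9*7) = -60*(22 + 126) = -60*148 = -8880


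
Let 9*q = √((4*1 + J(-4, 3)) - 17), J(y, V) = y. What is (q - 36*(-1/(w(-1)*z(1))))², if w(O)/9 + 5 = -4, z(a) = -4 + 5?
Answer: (4 - I*√17)²/81 ≈ -0.012346 - 0.40722*I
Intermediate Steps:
z(a) = 1
w(O) = -81 (w(O) = -45 + 9*(-4) = -45 - 36 = -81)
q = I*√17/9 (q = √((4*1 - 4) - 17)/9 = √((4 - 4) - 17)/9 = √(0 - 17)/9 = √(-17)/9 = (I*√17)/9 = I*√17/9 ≈ 0.45812*I)
(q - 36*(-1/(w(-1)*z(1))))² = (I*√17/9 - 36/(-1*1*(-81)))² = (I*√17/9 - 36/((-1*(-81))))² = (I*√17/9 - 36/81)² = (I*√17/9 - 36*1/81)² = (I*√17/9 - 4/9)² = (-4/9 + I*√17/9)²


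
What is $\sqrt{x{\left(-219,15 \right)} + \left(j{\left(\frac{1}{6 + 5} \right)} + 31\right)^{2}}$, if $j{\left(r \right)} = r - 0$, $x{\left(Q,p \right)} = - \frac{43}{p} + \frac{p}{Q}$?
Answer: $\frac{\sqrt{139816921170}}{12045} \approx 31.044$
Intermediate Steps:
$j{\left(r \right)} = r$ ($j{\left(r \right)} = r + 0 = r$)
$\sqrt{x{\left(-219,15 \right)} + \left(j{\left(\frac{1}{6 + 5} \right)} + 31\right)^{2}} = \sqrt{\left(- \frac{43}{15} + \frac{15}{-219}\right) + \left(\frac{1}{6 + 5} + 31\right)^{2}} = \sqrt{\left(\left(-43\right) \frac{1}{15} + 15 \left(- \frac{1}{219}\right)\right) + \left(\frac{1}{11} + 31\right)^{2}} = \sqrt{\left(- \frac{43}{15} - \frac{5}{73}\right) + \left(\frac{1}{11} + 31\right)^{2}} = \sqrt{- \frac{3214}{1095} + \left(\frac{342}{11}\right)^{2}} = \sqrt{- \frac{3214}{1095} + \frac{116964}{121}} = \sqrt{\frac{127686686}{132495}} = \frac{\sqrt{139816921170}}{12045}$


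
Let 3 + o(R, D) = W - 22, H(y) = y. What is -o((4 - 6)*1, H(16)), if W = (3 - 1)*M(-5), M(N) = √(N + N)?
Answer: 25 - 2*I*√10 ≈ 25.0 - 6.3246*I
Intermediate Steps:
M(N) = √2*√N (M(N) = √(2*N) = √2*√N)
W = 2*I*√10 (W = (3 - 1)*(√2*√(-5)) = 2*(√2*(I*√5)) = 2*(I*√10) = 2*I*√10 ≈ 6.3246*I)
o(R, D) = -25 + 2*I*√10 (o(R, D) = -3 + (2*I*√10 - 22) = -3 + (-22 + 2*I*√10) = -25 + 2*I*√10)
-o((4 - 6)*1, H(16)) = -(-25 + 2*I*√10) = 25 - 2*I*√10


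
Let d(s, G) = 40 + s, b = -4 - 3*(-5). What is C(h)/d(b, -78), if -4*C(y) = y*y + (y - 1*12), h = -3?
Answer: 1/34 ≈ 0.029412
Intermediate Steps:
b = 11 (b = -4 + 15 = 11)
C(y) = 3 - y/4 - y²/4 (C(y) = -(y*y + (y - 1*12))/4 = -(y² + (y - 12))/4 = -(y² + (-12 + y))/4 = -(-12 + y + y²)/4 = 3 - y/4 - y²/4)
C(h)/d(b, -78) = (3 - ¼*(-3) - ¼*(-3)²)/(40 + 11) = (3 + ¾ - ¼*9)/51 = (3 + ¾ - 9/4)*(1/51) = (3/2)*(1/51) = 1/34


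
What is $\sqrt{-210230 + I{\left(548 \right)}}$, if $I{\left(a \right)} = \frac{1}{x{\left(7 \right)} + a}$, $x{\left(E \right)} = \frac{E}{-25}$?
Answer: $\frac{i \sqrt{39417756544945}}{13693} \approx 458.51 i$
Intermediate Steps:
$x{\left(E \right)} = - \frac{E}{25}$ ($x{\left(E \right)} = E \left(- \frac{1}{25}\right) = - \frac{E}{25}$)
$I{\left(a \right)} = \frac{1}{- \frac{7}{25} + a}$ ($I{\left(a \right)} = \frac{1}{\left(- \frac{1}{25}\right) 7 + a} = \frac{1}{- \frac{7}{25} + a}$)
$\sqrt{-210230 + I{\left(548 \right)}} = \sqrt{-210230 + \frac{25}{-7 + 25 \cdot 548}} = \sqrt{-210230 + \frac{25}{-7 + 13700}} = \sqrt{-210230 + \frac{25}{13693}} = \sqrt{- \frac{2878679365}{13693}} = \frac{i \sqrt{39417756544945}}{13693}$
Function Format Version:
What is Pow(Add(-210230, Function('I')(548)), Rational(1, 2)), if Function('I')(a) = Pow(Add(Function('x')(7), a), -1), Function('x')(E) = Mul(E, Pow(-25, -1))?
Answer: Mul(Rational(1, 13693), I, Pow(39417756544945, Rational(1, 2))) ≈ Mul(458.51, I)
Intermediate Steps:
Function('x')(E) = Mul(Rational(-1, 25), E) (Function('x')(E) = Mul(E, Rational(-1, 25)) = Mul(Rational(-1, 25), E))
Function('I')(a) = Pow(Add(Rational(-7, 25), a), -1) (Function('I')(a) = Pow(Add(Mul(Rational(-1, 25), 7), a), -1) = Pow(Add(Rational(-7, 25), a), -1))
Pow(Add(-210230, Function('I')(548)), Rational(1, 2)) = Pow(Add(-210230, Mul(25, Pow(Add(-7, Mul(25, 548)), -1))), Rational(1, 2)) = Pow(Add(-210230, Mul(25, Pow(Add(-7, 13700), -1))), Rational(1, 2)) = Pow(Add(-210230, Mul(25, Pow(13693, -1))), Rational(1, 2)) = Pow(Add(-210230, Mul(25, Rational(1, 13693))), Rational(1, 2)) = Pow(Add(-210230, Rational(25, 13693)), Rational(1, 2)) = Pow(Rational(-2878679365, 13693), Rational(1, 2)) = Mul(Rational(1, 13693), I, Pow(39417756544945, Rational(1, 2)))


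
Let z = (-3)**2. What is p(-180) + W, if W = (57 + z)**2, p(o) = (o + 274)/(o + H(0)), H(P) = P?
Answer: 391993/90 ≈ 4355.5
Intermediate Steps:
z = 9
p(o) = (274 + o)/o (p(o) = (o + 274)/(o + 0) = (274 + o)/o)
W = 4356 (W = (57 + 9)**2 = 66**2 = 4356)
p(-180) + W = (274 - 180)/(-180) + 4356 = -1/180*94 + 4356 = -47/90 + 4356 = 391993/90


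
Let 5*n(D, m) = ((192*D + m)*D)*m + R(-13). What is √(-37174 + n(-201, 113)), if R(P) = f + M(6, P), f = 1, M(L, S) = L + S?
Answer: √4368938255/5 ≈ 13220.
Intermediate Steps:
R(P) = 7 + P (R(P) = 1 + (6 + P) = 7 + P)
n(D, m) = -6/5 + D*m*(m + 192*D)/5 (n(D, m) = (((192*D + m)*D)*m + (7 - 13))/5 = (((m + 192*D)*D)*m - 6)/5 = ((D*(m + 192*D))*m - 6)/5 = (D*m*(m + 192*D) - 6)/5 = (-6 + D*m*(m + 192*D))/5 = -6/5 + D*m*(m + 192*D)/5)
√(-37174 + n(-201, 113)) = √(-37174 + (-6/5 + (⅕)*(-201)*113² + (192/5)*113*(-201)²)) = √(-37174 + (-6/5 + (⅕)*(-201)*12769 + (192/5)*113*40401)) = √(-37174 + (-6/5 - 2566569/5 + 876540096/5)) = √(-37174 + 873973521/5) = √(873787651/5) = √4368938255/5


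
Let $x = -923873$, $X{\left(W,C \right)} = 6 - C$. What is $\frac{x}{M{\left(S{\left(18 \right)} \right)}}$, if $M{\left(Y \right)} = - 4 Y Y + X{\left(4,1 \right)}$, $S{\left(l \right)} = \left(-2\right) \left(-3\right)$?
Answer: $\frac{923873}{139} \approx 6646.6$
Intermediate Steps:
$S{\left(l \right)} = 6$
$M{\left(Y \right)} = 5 - 4 Y^{2}$ ($M{\left(Y \right)} = - 4 Y Y + \left(6 - 1\right) = - 4 Y^{2} + \left(6 - 1\right) = - 4 Y^{2} + 5 = 5 - 4 Y^{2}$)
$\frac{x}{M{\left(S{\left(18 \right)} \right)}} = - \frac{923873}{5 - 4 \cdot 6^{2}} = - \frac{923873}{5 - 144} = - \frac{923873}{-139} = \left(-923873\right) \left(- \frac{1}{139}\right) = \frac{923873}{139}$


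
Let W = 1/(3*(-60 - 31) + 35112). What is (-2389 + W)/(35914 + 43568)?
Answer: -41615185/1384536699 ≈ -0.030057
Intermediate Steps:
W = 1/34839 (W = 1/(3*(-91) + 35112) = 1/(-273 + 35112) = 1/34839 ≈ 2.8703e-5)
(-2389 + W)/(35914 + 43568) = (-2389 + 1/34839)/(35914 + 43568) = -83230370/34839/79482 = -83230370/34839*1/79482 = -41615185/1384536699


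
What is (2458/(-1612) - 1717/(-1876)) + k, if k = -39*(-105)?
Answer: 3095473809/756028 ≈ 4094.4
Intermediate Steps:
k = 4095
(2458/(-1612) - 1717/(-1876)) + k = (2458/(-1612) - 1717/(-1876)) + 4095 = (2458*(-1/1612) - 1717*(-1/1876)) + 4095 = (-1229/806 + 1717/1876) + 4095 = -460851/756028 + 4095 = 3095473809/756028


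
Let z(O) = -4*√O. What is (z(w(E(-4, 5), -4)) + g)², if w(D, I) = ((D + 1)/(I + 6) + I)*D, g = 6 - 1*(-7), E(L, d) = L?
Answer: 521 - 104*√22 ≈ 33.197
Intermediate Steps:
g = 13 (g = 6 + 7 = 13)
w(D, I) = D*(I + (1 + D)/(6 + I)) (w(D, I) = ((1 + D)/(6 + I) + I)*D = (I + (1 + D)/(6 + I))*D = D*(I + (1 + D)/(6 + I)))
(z(w(E(-4, 5), -4)) + g)² = (-4*2*√(27 - 16)/√(6 - 4) + 13)² = (-4*√22 + 13)² = (13 - 4*√22)²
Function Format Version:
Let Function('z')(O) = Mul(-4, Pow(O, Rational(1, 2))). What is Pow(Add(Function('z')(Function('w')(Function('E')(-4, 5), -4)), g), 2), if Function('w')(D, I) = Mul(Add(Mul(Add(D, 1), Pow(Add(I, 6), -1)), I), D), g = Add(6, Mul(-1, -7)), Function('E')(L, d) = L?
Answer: Add(521, Mul(-104, Pow(22, Rational(1, 2)))) ≈ 33.197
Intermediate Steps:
g = 13 (g = Add(6, 7) = 13)
Function('w')(D, I) = Mul(D, Add(I, Mul(Pow(Add(6, I), -1), Add(1, D)))) (Function('w')(D, I) = Mul(Add(Mul(Add(1, D), Pow(Add(6, I), -1)), I), D) = Mul(Add(Mul(Pow(Add(6, I), -1), Add(1, D)), I), D) = Mul(Add(I, Mul(Pow(Add(6, I), -1), Add(1, D))), D) = Mul(D, Add(I, Mul(Pow(Add(6, I), -1), Add(1, D)))))
Pow(Add(Function('z')(Function('w')(Function('E')(-4, 5), -4)), g), 2) = Pow(Add(Mul(-4, Pow(Mul(-4, Pow(Add(6, -4), -1), Add(1, -4, Pow(-4, 2), Mul(6, -4))), Rational(1, 2))), 13), 2) = Pow(Add(Mul(-4, Pow(Mul(-4, Pow(2, -1), Add(1, -4, 16, -24)), Rational(1, 2))), 13), 2) = Pow(Add(Mul(-4, Pow(Mul(-4, Rational(1, 2), -11), Rational(1, 2))), 13), 2) = Pow(Add(Mul(-4, Pow(22, Rational(1, 2))), 13), 2) = Pow(Add(13, Mul(-4, Pow(22, Rational(1, 2)))), 2)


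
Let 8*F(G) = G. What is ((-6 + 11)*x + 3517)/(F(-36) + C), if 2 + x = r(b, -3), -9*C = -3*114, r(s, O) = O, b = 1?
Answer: 6984/67 ≈ 104.24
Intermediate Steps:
C = 38 (C = -(-1)*114/3 = -⅑*(-342) = 38)
F(G) = G/8
x = -5 (x = -2 - 3 = -5)
((-6 + 11)*x + 3517)/(F(-36) + C) = ((-6 + 11)*(-5) + 3517)/((⅛)*(-36) + 38) = (5*(-5) + 3517)/(-9/2 + 38) = (-25 + 3517)/(67/2) = 3492*(2/67) = 6984/67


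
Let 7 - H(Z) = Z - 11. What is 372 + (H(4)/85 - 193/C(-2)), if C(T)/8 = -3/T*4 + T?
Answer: 995883/2720 ≈ 366.13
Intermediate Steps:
H(Z) = 18 - Z (H(Z) = 7 - (Z - 11) = 7 - (-11 + Z) = 7 + (11 - Z) = 18 - Z)
C(T) = -96/T + 8*T (C(T) = 8*(-3/T*4 + T) = 8*(-12/T + T) = 8*(T - 12/T) = -96/T + 8*T)
372 + (H(4)/85 - 193/C(-2)) = 372 + ((18 - 1*4)/85 - 193/(-96/(-2) + 8*(-2))) = 372 + ((18 - 4)*(1/85) - 193/(-96*(-½) - 16)) = 372 + (14*(1/85) - 193/(48 - 16)) = 372 + (14/85 - 193/32) = 372 - 15957/2720 = 995883/2720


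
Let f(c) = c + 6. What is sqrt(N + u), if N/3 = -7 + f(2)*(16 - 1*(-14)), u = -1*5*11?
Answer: 2*sqrt(161) ≈ 25.377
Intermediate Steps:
f(c) = 6 + c
u = -55 (u = -5*11 = -55)
N = 699 (N = 3*(-7 + (6 + 2)*(16 - 1*(-14))) = 3*(-7 + 8*(16 + 14)) = 3*(-7 + 8*30) = 3*(-7 + 240) = 3*233 = 699)
sqrt(N + u) = sqrt(699 - 55) = sqrt(644) = 2*sqrt(161)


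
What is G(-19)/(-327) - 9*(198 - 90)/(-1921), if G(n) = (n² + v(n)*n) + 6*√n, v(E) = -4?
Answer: -521633/628167 - 2*I*√19/109 ≈ -0.83041 - 0.07998*I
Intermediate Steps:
G(n) = n² - 4*n + 6*√n (G(n) = (n² - 4*n) + 6*√n = n² - 4*n + 6*√n)
G(-19)/(-327) - 9*(198 - 90)/(-1921) = ((-19)² - 4*(-19) + 6*√(-19))/(-327) - 9*(198 - 90)/(-1921) = (361 + 76 + 6*(I*√19))*(-1/327) - 9*108*(-1/1921) = (361 + 76 + 6*I*√19)*(-1/327) - 972*(-1/1921) = (437 + 6*I*√19)*(-1/327) + 972/1921 = (-437/327 - 2*I*√19/109) + 972/1921 = -521633/628167 - 2*I*√19/109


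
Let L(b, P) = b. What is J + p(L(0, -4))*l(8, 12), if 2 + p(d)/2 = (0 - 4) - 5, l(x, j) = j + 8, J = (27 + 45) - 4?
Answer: -372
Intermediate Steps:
J = 68 (J = 72 - 4 = 68)
l(x, j) = 8 + j
p(d) = -22 (p(d) = -4 + 2*((0 - 4) - 5) = -4 + 2*(-4 - 5) = -4 + 2*(-9) = -4 - 18 = -22)
J + p(L(0, -4))*l(8, 12) = 68 - 22*(8 + 12) = 68 - 22*20 = 68 - 440 = -372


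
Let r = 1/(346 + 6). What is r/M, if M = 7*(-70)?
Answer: -1/172480 ≈ -5.7978e-6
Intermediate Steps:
M = -490
r = 1/352 ≈ 0.0028409
r/M = (1/352)/(-490) = (1/352)*(-1/490) = -1/172480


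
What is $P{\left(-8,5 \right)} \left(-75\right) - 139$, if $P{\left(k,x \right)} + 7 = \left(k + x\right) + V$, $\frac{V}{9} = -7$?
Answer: $5336$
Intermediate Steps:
$V = -63$ ($V = 9 \left(-7\right) = -63$)
$P{\left(k,x \right)} = -70 + k + x$ ($P{\left(k,x \right)} = -7 - \left(63 - k - x\right) = -7 + \left(-63 + k + x\right) = -70 + k + x$)
$P{\left(-8,5 \right)} \left(-75\right) - 139 = \left(-70 - 8 + 5\right) \left(-75\right) - 139 = \left(-73\right) \left(-75\right) - 139 = 5475 - 139 = 5336$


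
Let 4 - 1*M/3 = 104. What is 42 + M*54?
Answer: -16158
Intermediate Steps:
M = -300 (M = 12 - 3*104 = 12 - 312 = -300)
42 + M*54 = 42 - 300*54 = 42 - 16200 = -16158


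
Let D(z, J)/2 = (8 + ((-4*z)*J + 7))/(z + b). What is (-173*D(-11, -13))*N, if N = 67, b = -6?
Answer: -12912374/17 ≈ -7.5955e+5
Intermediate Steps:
D(z, J) = 2*(15 - 4*J*z)/(-6 + z) (D(z, J) = 2*((8 + ((-4*z)*J + 7))/(z - 6)) = 2*((8 + (-4*J*z + 7))/(-6 + z)) = 2*((8 + (7 - 4*J*z))/(-6 + z)) = 2*((15 - 4*J*z)/(-6 + z)) = 2*(15 - 4*J*z)/(-6 + z))
(-173*D(-11, -13))*N = -346*(15 - 4*(-13)*(-11))/(-6 - 11)*67 = -346*(15 - 572)/(-17)*67 = -346*(-1)*(-557)/17*67 = -173*1114/17*67 = -192722/17*67 = -12912374/17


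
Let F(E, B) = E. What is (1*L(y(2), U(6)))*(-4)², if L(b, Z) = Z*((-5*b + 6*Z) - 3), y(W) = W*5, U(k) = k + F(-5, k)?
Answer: -752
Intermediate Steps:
U(k) = -5 + k (U(k) = k - 5 = -5 + k)
y(W) = 5*W
L(b, Z) = Z*(-3 - 5*b + 6*Z)
(1*L(y(2), U(6)))*(-4)² = (1*((-5 + 6)*(-3 - 25*2 + 6*(-5 + 6))))*(-4)² = (1*(1*(-3 - 5*10 + 6*1)))*16 = (1*(1*(-3 - 50 + 6)))*16 = (1*(1*(-47)))*16 = (1*(-47))*16 = -47*16 = -752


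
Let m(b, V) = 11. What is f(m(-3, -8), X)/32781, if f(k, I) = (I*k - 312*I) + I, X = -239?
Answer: 23900/10927 ≈ 2.1872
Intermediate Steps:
f(k, I) = -311*I + I*k (f(k, I) = (-312*I + I*k) + I = -311*I + I*k)
f(m(-3, -8), X)/32781 = -239*(-311 + 11)/32781 = -239*(-300)*(1/32781) = 71700*(1/32781) = 23900/10927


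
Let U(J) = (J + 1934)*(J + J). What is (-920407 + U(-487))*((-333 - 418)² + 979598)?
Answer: -3596253796215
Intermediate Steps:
U(J) = 2*J*(1934 + J) (U(J) = (1934 + J)*(2*J) = 2*J*(1934 + J))
(-920407 + U(-487))*((-333 - 418)² + 979598) = (-920407 + 2*(-487)*(1934 - 487))*((-333 - 418)² + 979598) = (-920407 + 2*(-487)*1447)*((-751)² + 979598) = (-920407 - 1409378)*(564001 + 979598) = -2329785*1543599 = -3596253796215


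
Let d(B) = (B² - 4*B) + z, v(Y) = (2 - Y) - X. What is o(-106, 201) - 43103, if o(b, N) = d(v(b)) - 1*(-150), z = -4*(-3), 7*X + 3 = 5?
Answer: -1556705/49 ≈ -31770.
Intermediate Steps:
X = 2/7 (X = -3/7 + (⅐)*5 = -3/7 + 5/7 = 2/7 ≈ 0.28571)
z = 12
v(Y) = 12/7 - Y (v(Y) = (2 - Y) - 1*2/7 = (2 - Y) - 2/7 = 12/7 - Y)
d(B) = 12 + B² - 4*B (d(B) = (B² - 4*B) + 12 = 12 + B² - 4*B)
o(b, N) = 1086/7 + (12/7 - b)² + 4*b (o(b, N) = (12 + (12/7 - b)² - 4*(12/7 - b)) - 1*(-150) = (12 + (12/7 - b)² + (-48/7 + 4*b)) + 150 = (36/7 + (12/7 - b)² + 4*b) + 150 = 1086/7 + (12/7 - b)² + 4*b)
o(-106, 201) - 43103 = (7746/49 + (-106)² + (4/7)*(-106)) - 43103 = (7746/49 + 11236 - 424/7) - 43103 = 555342/49 - 43103 = -1556705/49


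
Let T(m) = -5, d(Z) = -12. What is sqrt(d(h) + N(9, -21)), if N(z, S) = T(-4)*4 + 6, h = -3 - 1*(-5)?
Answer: I*sqrt(26) ≈ 5.099*I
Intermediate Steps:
h = 2 (h = -3 + 5 = 2)
N(z, S) = -14 (N(z, S) = -5*4 + 6 = -20 + 6 = -14)
sqrt(d(h) + N(9, -21)) = sqrt(-12 - 14) = sqrt(-26) = I*sqrt(26)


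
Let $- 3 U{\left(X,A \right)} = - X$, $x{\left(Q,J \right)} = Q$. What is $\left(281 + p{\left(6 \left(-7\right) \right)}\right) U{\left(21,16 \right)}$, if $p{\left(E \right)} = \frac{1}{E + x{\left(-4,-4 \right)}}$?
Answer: $\frac{90475}{46} \approx 1966.8$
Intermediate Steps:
$U{\left(X,A \right)} = \frac{X}{3}$ ($U{\left(X,A \right)} = - \frac{\left(-1\right) X}{3} = \frac{X}{3}$)
$p{\left(E \right)} = \frac{1}{-4 + E}$ ($p{\left(E \right)} = \frac{1}{E - 4} = \frac{1}{-4 + E}$)
$\left(281 + p{\left(6 \left(-7\right) \right)}\right) U{\left(21,16 \right)} = \left(281 + \frac{1}{-4 + 6 \left(-7\right)}\right) \frac{1}{3} \cdot 21 = \left(281 + \frac{1}{-4 - 42}\right) 7 = \left(281 + \frac{1}{-46}\right) 7 = \left(281 - \frac{1}{46}\right) 7 = \frac{12925}{46} \cdot 7 = \frac{90475}{46}$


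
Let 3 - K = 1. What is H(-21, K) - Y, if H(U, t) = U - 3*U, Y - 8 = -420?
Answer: 454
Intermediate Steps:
Y = -412 (Y = 8 - 420 = -412)
K = 2 (K = 3 - 1*1 = 3 - 1 = 2)
H(U, t) = -2*U
H(-21, K) - Y = -2*(-21) - 1*(-412) = 42 + 412 = 454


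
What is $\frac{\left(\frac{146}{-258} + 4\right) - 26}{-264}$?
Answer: $\frac{2911}{34056} \approx 0.085477$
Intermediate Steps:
$\frac{\left(\frac{146}{-258} + 4\right) - 26}{-264} = \left(\left(146 \left(- \frac{1}{258}\right) + 4\right) - 26\right) \left(- \frac{1}{264}\right) = \left(\left(- \frac{73}{129} + 4\right) - 26\right) \left(- \frac{1}{264}\right) = \left(\frac{443}{129} - 26\right) \left(- \frac{1}{264}\right) = \left(- \frac{2911}{129}\right) \left(- \frac{1}{264}\right) = \frac{2911}{34056}$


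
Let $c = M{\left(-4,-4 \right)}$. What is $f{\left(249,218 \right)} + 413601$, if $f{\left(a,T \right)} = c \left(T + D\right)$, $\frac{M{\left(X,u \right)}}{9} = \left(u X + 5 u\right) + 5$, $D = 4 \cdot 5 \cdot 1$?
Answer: $415743$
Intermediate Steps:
$D = 20$ ($D = 20 \cdot 1 = 20$)
$M{\left(X,u \right)} = 45 + 45 u + 9 X u$ ($M{\left(X,u \right)} = 9 \left(\left(u X + 5 u\right) + 5\right) = 9 \left(\left(X u + 5 u\right) + 5\right) = 9 \left(\left(5 u + X u\right) + 5\right) = 9 \left(5 + 5 u + X u\right) = 45 + 45 u + 9 X u$)
$c = 9$ ($c = 45 + 45 \left(-4\right) + 9 \left(-4\right) \left(-4\right) = 45 - 180 + 144 = 9$)
$f{\left(a,T \right)} = 180 + 9 T$ ($f{\left(a,T \right)} = 9 \left(T + 20\right) = 9 \left(20 + T\right) = 180 + 9 T$)
$f{\left(249,218 \right)} + 413601 = \left(180 + 9 \cdot 218\right) + 413601 = \left(180 + 1962\right) + 413601 = 2142 + 413601 = 415743$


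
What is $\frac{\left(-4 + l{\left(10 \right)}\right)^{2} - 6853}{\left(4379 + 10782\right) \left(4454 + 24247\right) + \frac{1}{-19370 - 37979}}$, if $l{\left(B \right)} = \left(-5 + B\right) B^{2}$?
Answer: $\frac{13715758887}{24954606492488} \approx 0.00054963$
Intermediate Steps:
$l{\left(B \right)} = B^{2} \left(-5 + B\right)$
$\frac{\left(-4 + l{\left(10 \right)}\right)^{2} - 6853}{\left(4379 + 10782\right) \left(4454 + 24247\right) + \frac{1}{-19370 - 37979}} = \frac{\left(-4 + 10^{2} \left(-5 + 10\right)\right)^{2} - 6853}{\left(4379 + 10782\right) \left(4454 + 24247\right) + \frac{1}{-19370 - 37979}} = \frac{\left(-4 + 100 \cdot 5\right)^{2} - 6853}{15161 \cdot 28701 + \frac{1}{-57349}} = \frac{\left(-4 + 500\right)^{2} - 6853}{435135861 - \frac{1}{57349}} = \frac{496^{2} - 6853}{\frac{24954606492488}{57349}} = \left(246016 - 6853\right) \frac{57349}{24954606492488} = 239163 \cdot \frac{57349}{24954606492488} = \frac{13715758887}{24954606492488}$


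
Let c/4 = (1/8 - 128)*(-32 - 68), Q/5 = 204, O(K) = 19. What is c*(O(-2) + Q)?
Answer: 53144850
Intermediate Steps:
Q = 1020 (Q = 5*204 = 1020)
c = 51150 (c = 4*((1/8 - 128)*(-32 - 68)) = 4*((1/8 - 128)*(-100)) = 4*(-1023/8*(-100)) = 4*(25575/2) = 51150)
c*(O(-2) + Q) = 51150*(19 + 1020) = 51150*1039 = 53144850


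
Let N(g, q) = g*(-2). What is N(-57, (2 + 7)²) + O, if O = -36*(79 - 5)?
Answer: -2550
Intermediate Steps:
N(g, q) = -2*g
O = -2664 (O = -36*74 = -2664)
N(-57, (2 + 7)²) + O = -2*(-57) - 2664 = 114 - 2664 = -2550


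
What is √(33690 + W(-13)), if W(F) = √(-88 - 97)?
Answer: √(33690 + I*√185) ≈ 183.55 + 0.037*I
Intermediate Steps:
W(F) = I*√185 (W(F) = √(-185) = I*√185)
√(33690 + W(-13)) = √(33690 + I*√185)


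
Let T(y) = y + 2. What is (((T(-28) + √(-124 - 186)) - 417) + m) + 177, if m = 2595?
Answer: 2329 + I*√310 ≈ 2329.0 + 17.607*I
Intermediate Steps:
T(y) = 2 + y
(((T(-28) + √(-124 - 186)) - 417) + m) + 177 = ((((2 - 28) + √(-124 - 186)) - 417) + 2595) + 177 = (((-26 + √(-310)) - 417) + 2595) + 177 = (((-26 + I*√310) - 417) + 2595) + 177 = ((-443 + I*√310) + 2595) + 177 = (2152 + I*√310) + 177 = 2329 + I*√310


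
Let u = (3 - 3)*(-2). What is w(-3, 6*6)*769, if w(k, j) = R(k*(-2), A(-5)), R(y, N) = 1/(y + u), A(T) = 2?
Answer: 769/6 ≈ 128.17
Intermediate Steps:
u = 0 (u = 0*(-2) = 0)
R(y, N) = 1/y (R(y, N) = 1/(y + 0) = 1/y)
w(k, j) = -1/(2*k) (w(k, j) = 1/(k*(-2)) = 1/(-2*k) = -1/(2*k))
w(-3, 6*6)*769 = -1/2/(-3)*769 = -1/2*(-1/3)*769 = (1/6)*769 = 769/6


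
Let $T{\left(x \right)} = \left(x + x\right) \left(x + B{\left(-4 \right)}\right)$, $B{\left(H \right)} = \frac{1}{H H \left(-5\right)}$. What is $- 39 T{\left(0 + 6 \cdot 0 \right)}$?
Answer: $0$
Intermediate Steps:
$B{\left(H \right)} = - \frac{1}{5 H^{2}}$ ($B{\left(H \right)} = \frac{1}{H^{2} \left(-5\right)} = \frac{1}{\left(-5\right) H^{2}} = - \frac{1}{5 H^{2}}$)
$T{\left(x \right)} = 2 x \left(- \frac{1}{80} + x\right)$ ($T{\left(x \right)} = \left(x + x\right) \left(x - \frac{1}{5 \cdot 16}\right) = 2 x \left(x - \frac{1}{80}\right) = 2 x \left(- \frac{1}{80} + x\right)$)
$- 39 T{\left(0 + 6 \cdot 0 \right)} = - 39 \frac{\left(0 + 6 \cdot 0\right) \left(-1 + 80 \left(0 + 6 \cdot 0\right)\right)}{40} = - 39 \frac{\left(0 + 0\right) \left(-1 + 80 \left(0 + 0\right)\right)}{40} = - 39 \cdot \frac{1}{40} \cdot 0 \left(-1 + 80 \cdot 0\right) = - 39 \cdot \frac{1}{40} \cdot 0 \left(-1 + 0\right) = - 39 \cdot \frac{1}{40} \cdot 0 \left(-1\right) = \left(-39\right) 0 = 0$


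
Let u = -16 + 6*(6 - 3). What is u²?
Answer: 4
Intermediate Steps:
u = 2 (u = -16 + 6*3 = -16 + 18 = 2)
u² = 2² = 4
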